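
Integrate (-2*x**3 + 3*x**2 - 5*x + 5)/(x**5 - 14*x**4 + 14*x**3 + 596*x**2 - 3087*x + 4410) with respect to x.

Factor the denominator: (x - 7)*(x - 6)*(x - 5)*(x - 3)*(x + 7).
Partial-fraction decomposition: 291/(7280*(x + 7)) + 37/(240*(x - 3)) - 65/(16*(x - 5)) + 349/(39*(x - 6)) - 569/(112*(x - 7)).
Integrate each term: A/(x−a) contributes A·log|x−a|.

-569*log(x - 7)/112 + 349*log(x - 6)/39 - 65*log(x - 5)/16 + 37*log(x - 3)/240 + 291*log(x + 7)/7280 + C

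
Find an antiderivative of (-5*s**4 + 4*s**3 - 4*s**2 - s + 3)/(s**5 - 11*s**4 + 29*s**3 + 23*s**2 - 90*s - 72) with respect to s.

Factor the denominator: (s - 6)*(s - 4)*(s - 3)*(s + 1)**2.
Partial-fraction decomposition: -4713/(19600*(s + 1)) + 9/(140*(s + 1)**2) - 111/(16*(s - 3)) + 1089/(50*(s - 4)) - 1921/(98*(s - 6)).
Integrate each term; A/(s−a) gives A·log|s−a|; A/(s−a)² gives −A/(s−a).

-1921*log(s - 6)/98 + 1089*log(s - 4)/50 - 111*log(s - 3)/16 - 4713*log(s + 1)/19600 - 9/(140*s + 140) + C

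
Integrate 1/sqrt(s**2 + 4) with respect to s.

Substitute s = 2·tan(θ), so ds = 2·sec(θ)^2 dθ and the radical becomes sqrt(s**2 + 4) = 2·sec(θ) by the Pythagorean identity.
Integrate the resulting trig expression in θ, then back-substitute tan(θ) = s/2, sec(θ) = sqrt(s**2 + 4)/2 (absorbing any constant into C).

log(s + sqrt(s**2 + 4)) + C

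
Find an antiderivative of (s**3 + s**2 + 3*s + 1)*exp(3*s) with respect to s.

Use integration by parts with u = s**3 + s**2 + 3*s + 1, dv = exp(3*s) ds, so v = exp(3*s)/3.
Apply parts 3 times (tabular method): alternate signs, differentiate u down to 0, integrate dv up.

(s**3 + 3*s)*exp(3*s)/3 + C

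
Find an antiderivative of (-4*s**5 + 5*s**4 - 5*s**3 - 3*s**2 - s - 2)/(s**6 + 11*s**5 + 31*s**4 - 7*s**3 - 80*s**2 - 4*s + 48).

Factor the denominator: (s - 1)**2*(s + 1)*(s + 2)*(s + 4)*(s + 6).
Partial-fraction decomposition: -964/(49*(s + 6)) + 113/(6*(s + 4)) - 59/(18*(s + 2)) + 1/(6*(s + 1)) - 43/(882*(s - 1)) - 1/(21*(s - 1)**2).
Integrate each term; A/(s−a) gives A·log|s−a|; A/(s−a)² gives −A/(s−a).

-43*log(s - 1)/882 + log(s + 1)/6 - 59*log(s + 2)/18 + 113*log(s + 4)/6 - 964*log(s + 6)/49 + 1/(21*s - 21) + C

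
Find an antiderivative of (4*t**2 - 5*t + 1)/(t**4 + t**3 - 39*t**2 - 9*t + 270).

Factor the denominator: (t - 5)*(t - 3)*(t + 3)*(t + 6).
Partial-fraction decomposition: -175/(297*(t + 6)) + 13/(36*(t + 3)) - 11/(54*(t - 3)) + 19/(44*(t - 5)).
Integrate each term: A/(t−a) contributes A·log|t−a|.

19*log(t - 5)/44 - 11*log(t - 3)/54 + 13*log(t + 3)/36 - 175*log(t + 6)/297 + C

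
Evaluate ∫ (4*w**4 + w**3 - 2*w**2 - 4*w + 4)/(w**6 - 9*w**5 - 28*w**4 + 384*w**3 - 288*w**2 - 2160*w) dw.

-log(w)/540 - 7525*log(w - 6)/1152 + 2559*log(w - 5)/385 + 15*log(w + 2)/896 - 1231*log(w + 6)/9504 - 1327/(144*w - 864) + C

Factor the denominator: w*(w - 6)**2*(w - 5)*(w + 2)*(w + 6).
Partial-fraction decomposition: -1231/(9504*(w + 6)) + 15/(896*(w + 2)) + 2559/(385*(w - 5)) - 7525/(1152*(w - 6)) + 1327/(144*(w - 6)**2) - 1/(540*w).
Integrate each term; A/(w−a) gives A·log|w−a|; A/(w−a)² gives −A/(w−a).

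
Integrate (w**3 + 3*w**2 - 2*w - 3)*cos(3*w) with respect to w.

Use integration by parts with u = w**3 + 3*w**2 - 2*w - 3, dv = cos(3*w) dw, so v = sin(3*w)/3.
Apply parts 3 times (tabular method): alternate signs, differentiate u down to 0, integrate dv up.

w**3*sin(3*w)/3 + w**2*sin(3*w) + w**2*cos(3*w)/3 - 8*w*sin(3*w)/9 + 2*w*cos(3*w)/3 - 11*sin(3*w)/9 - 8*cos(3*w)/27 + C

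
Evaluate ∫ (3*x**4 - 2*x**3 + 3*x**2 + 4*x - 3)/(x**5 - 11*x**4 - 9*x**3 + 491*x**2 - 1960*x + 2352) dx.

6689*log(x - 7)/504 - 5575*log(x - 4)/1089 - 45*log(x - 3)/8 + 1601*log(x + 7)/3388 + 701/(33*x - 132) + C

Factor the denominator: (x - 7)*(x - 4)**2*(x - 3)*(x + 7).
Partial-fraction decomposition: 1601/(3388*(x + 7)) - 45/(8*(x - 3)) - 5575/(1089*(x - 4)) - 701/(33*(x - 4)**2) + 6689/(504*(x - 7)).
Integrate each term; A/(x−a) gives A·log|x−a|; A/(x−a)² gives −A/(x−a).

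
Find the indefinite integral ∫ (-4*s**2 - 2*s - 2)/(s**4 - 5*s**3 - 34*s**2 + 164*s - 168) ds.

Factor the denominator: (s - 7)*(s - 2)**2*(s + 6).
Partial-fraction decomposition: 67/(416*(s + 6)) + 393/(800*(s - 2)) + 11/(20*(s - 2)**2) - 212/(325*(s - 7)).
Integrate each term; A/(s−a) gives A·log|s−a|; A/(s−a)² gives −A/(s−a).

-212*log(s - 7)/325 + 393*log(s - 2)/800 + 67*log(s + 6)/416 - 11/(20*s - 40) + C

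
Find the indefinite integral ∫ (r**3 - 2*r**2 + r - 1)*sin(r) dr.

-r**3*cos(r) + 3*r**2*sin(r) + 2*r**2*cos(r) - 4*r*sin(r) + 5*r*cos(r) - 5*sin(r) - 3*cos(r) + C

Use integration by parts with u = r**3 - 2*r**2 + r - 1, dv = sin(r) dr, so v = -cos(r).
Apply parts 3 times (tabular method): alternate signs, differentiate u down to 0, integrate dv up.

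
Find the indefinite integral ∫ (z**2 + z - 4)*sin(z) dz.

-z**2*cos(z) + 2*z*sin(z) - z*cos(z) + sin(z) + 6*cos(z) + C

Use integration by parts with u = z**2 + z - 4, dv = sin(z) dz, so v = -cos(z).
Apply parts 2 times (tabular method): alternate signs, differentiate u down to 0, integrate dv up.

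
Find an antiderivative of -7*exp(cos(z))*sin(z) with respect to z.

Let u = cos(z), so du = (-sin(z)) dz.
Rewriting, the integral becomes 7·∫ e^u du = 7·e^u.
Substituting back, u = cos(z).

7*exp(cos(z)) + C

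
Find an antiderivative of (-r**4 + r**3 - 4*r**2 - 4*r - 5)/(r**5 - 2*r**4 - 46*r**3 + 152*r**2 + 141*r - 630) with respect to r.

-625*log(r - 5)/336 + 163*log(r - 3)/125 + 37*log(r + 2)/875 - 2917*log(r + 7)/6000 - 107/(100*r - 300) + C

Factor the denominator: (r - 5)*(r - 3)**2*(r + 2)*(r + 7).
Partial-fraction decomposition: -2917/(6000*(r + 7)) + 37/(875*(r + 2)) + 163/(125*(r - 3)) + 107/(100*(r - 3)**2) - 625/(336*(r - 5)).
Integrate each term; A/(r−a) gives A·log|r−a|; A/(r−a)² gives −A/(r−a).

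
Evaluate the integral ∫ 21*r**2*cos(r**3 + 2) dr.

Let u = r**3 + 2, so du = (3*r**2) dr.
Rewriting, the integral becomes 7·∫ cos(u) du = 7·sin(u).
Substituting back, u = r**3 + 2.

7*sin(r**3 + 2) + C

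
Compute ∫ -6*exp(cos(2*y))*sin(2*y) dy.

Let u = cos(2*y), so du = (-2*sin(2*y)) dy.
Rewriting, the integral becomes 3·∫ e^u du = 3·e^u.
Substituting back, u = cos(2*y).

3*exp(cos(2*y)) + C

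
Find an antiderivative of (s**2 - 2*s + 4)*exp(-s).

Use integration by parts with u = s**2 - 2*s + 4, dv = exp(-s) ds, so v = -exp(-s).
Apply parts 2 times (tabular method): alternate signs, differentiate u down to 0, integrate dv up.

(-s**2 - 4)*exp(-s) + C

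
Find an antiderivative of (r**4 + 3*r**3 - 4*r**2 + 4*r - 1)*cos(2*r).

Use integration by parts with u = r**4 + 3*r**3 - 4*r**2 + 4*r - 1, dv = cos(2*r) dr, so v = sin(2*r)/2.
Apply parts 4 times (tabular method): alternate signs, differentiate u down to 0, integrate dv up.

r**4*sin(2*r)/2 + 3*r**3*sin(2*r)/2 + r**3*cos(2*r) - 7*r**2*sin(2*r)/2 + 9*r**2*cos(2*r)/4 - r*sin(2*r)/4 - 7*r*cos(2*r)/2 + 5*sin(2*r)/4 - cos(2*r)/8 + C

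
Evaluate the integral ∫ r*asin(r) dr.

Use integration by parts with u = arcsin(r), dv = r dr.
Then du = 1/sqrt(-r**2 + 1) dr.

r**2*asin(r)/2 + r*sqrt(-r**2 + 1)/4 - asin(r)/4 + C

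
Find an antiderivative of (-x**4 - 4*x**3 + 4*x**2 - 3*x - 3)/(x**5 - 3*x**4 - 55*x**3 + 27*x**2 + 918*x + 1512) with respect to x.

Factor the denominator: (x - 7)*(x - 6)*(x + 3)**2*(x + 4).
Partial-fraction decomposition: 73/(110*(x + 4)) - 2443/(2700*(x + 3)) + 23/(30*(x + 3)**2) + 679/(270*(x - 6)) - 3601/(1100*(x - 7)).
Integrate each term; A/(x−a) gives A·log|x−a|; A/(x−a)² gives −A/(x−a).

-3601*log(x - 7)/1100 + 679*log(x - 6)/270 - 2443*log(x + 3)/2700 + 73*log(x + 4)/110 - 23/(30*x + 90) + C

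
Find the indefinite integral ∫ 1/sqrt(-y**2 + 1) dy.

asin(y) + C

Substitute y = sin(θ), so dy = cos(θ) dθ and the radical becomes sqrt(-y**2 + 1) = cos(θ) by the Pythagorean identity.
Integrate the resulting trig expression in θ, then back-substitute θ = asin(y), sin(θ) = y, cos(θ) = sqrt(-y**2 + 1) (absorbing any constant into C).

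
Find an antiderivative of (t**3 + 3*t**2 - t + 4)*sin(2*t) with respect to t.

Use integration by parts with u = t**3 + 3*t**2 - t + 4, dv = sin(2*t) dt, so v = -cos(2*t)/2.
Apply parts 3 times (tabular method): alternate signs, differentiate u down to 0, integrate dv up.

-t**3*cos(2*t)/2 + 3*t**2*sin(2*t)/4 - 3*t**2*cos(2*t)/2 + 3*t*sin(2*t)/2 + 5*t*cos(2*t)/4 - 5*sin(2*t)/8 - 5*cos(2*t)/4 + C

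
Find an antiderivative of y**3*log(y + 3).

Use integration by parts with u = log(y + 3), dv = y**3 dy.
Then du = 1/(y + 3) dy and v = y**4/4.

y**4*log(y + 3)/4 - y**4/16 + y**3/4 - 9*y**2/8 + 27*y/4 - 81*log(y + 3)/4 + C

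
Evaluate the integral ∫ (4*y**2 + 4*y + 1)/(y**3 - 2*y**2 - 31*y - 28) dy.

225*log(y - 7)/88 - log(y + 1)/24 + 49*log(y + 4)/33 + C

Factor the denominator: (y - 7)*(y + 1)*(y + 4).
Partial-fraction decomposition: 49/(33*(y + 4)) - 1/(24*(y + 1)) + 225/(88*(y - 7)).
Integrate each term: A/(y−a) contributes A·log|y−a|.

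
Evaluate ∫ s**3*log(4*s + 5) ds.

Use integration by parts with u = log(4*s + 5), dv = s**3 ds.
Then du = 4/(4*s + 5) ds and v = s**4/4.

s**4*log(4*s + 5)/4 - s**4/16 + 5*s**3/48 - 25*s**2/128 + 125*s/256 - 625*log(4*s + 5)/1024 + C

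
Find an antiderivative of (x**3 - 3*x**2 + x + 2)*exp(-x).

(-x**3 - x - 3)*exp(-x) + C

Use integration by parts with u = x**3 - 3*x**2 + x + 2, dv = exp(-x) dx, so v = -exp(-x).
Apply parts 3 times (tabular method): alternate signs, differentiate u down to 0, integrate dv up.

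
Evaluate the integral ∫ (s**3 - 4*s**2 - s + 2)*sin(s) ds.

Use integration by parts with u = s**3 - 4*s**2 - s + 2, dv = sin(s) ds, so v = -cos(s).
Apply parts 3 times (tabular method): alternate signs, differentiate u down to 0, integrate dv up.

-s**3*cos(s) + 3*s**2*sin(s) + 4*s**2*cos(s) - 8*s*sin(s) + 7*s*cos(s) - 7*sin(s) - 10*cos(s) + C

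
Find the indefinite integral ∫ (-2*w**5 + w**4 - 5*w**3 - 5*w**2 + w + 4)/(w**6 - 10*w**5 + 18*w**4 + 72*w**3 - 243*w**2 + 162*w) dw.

2*log(w)/81 - 7753*log(w - 6)/1215 + 721*log(w - 3)/162 + 3*log(w - 1)/40 - 329*log(w + 3)/1944 - 289/(54*w - 162) + C

Factor the denominator: w*(w - 6)*(w - 3)**2*(w - 1)*(w + 3).
Partial-fraction decomposition: -329/(1944*(w + 3)) + 3/(40*(w - 1)) + 721/(162*(w - 3)) + 289/(54*(w - 3)**2) - 7753/(1215*(w - 6)) + 2/(81*w).
Integrate each term; A/(w−a) gives A·log|w−a|; A/(w−a)² gives −A/(w−a).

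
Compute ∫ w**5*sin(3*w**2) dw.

-w**4*cos(3*w**2)/6 + w**2*sin(3*w**2)/9 + cos(3*w**2)/27 + C

Let u = w², du = 2w dw; rewrite as (1/2)∫ u^2·sin(3u) du.
Now integrate by parts 2 times.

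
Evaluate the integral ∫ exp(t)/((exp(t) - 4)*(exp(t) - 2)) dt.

log(exp(t) - 4)/2 - log(exp(t) - 2)/2 + C

Let u = e^t, du = e^t dt.
The integral becomes ∫ du/((u-4)(u-2)); decompose into partial fractions.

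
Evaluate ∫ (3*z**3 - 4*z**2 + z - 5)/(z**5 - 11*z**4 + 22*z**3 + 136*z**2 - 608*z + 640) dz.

Factor the denominator: (z - 5)*(z - 4)**2*(z - 2)*(z + 4).
Partial-fraction decomposition: -265/(3456*(z + 4)) - 5/(72*(z - 2)) - 1285/(128*(z - 4)) - 127/(16*(z - 4)**2) + 275/(27*(z - 5)).
Integrate each term; A/(z−a) gives A·log|z−a|; A/(z−a)² gives −A/(z−a).

275*log(z - 5)/27 - 1285*log(z - 4)/128 - 5*log(z - 2)/72 - 265*log(z + 4)/3456 + 127/(16*z - 64) + C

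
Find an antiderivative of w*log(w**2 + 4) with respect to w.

w**2*log(w**2 + 4)/2 - w**2/2 + 2*log(w**2 + 4) + C

Let u = w**2 + 4, so du = (2*w) dw.
The integral becomes (1/2)·∫ log(u) du; integrate by parts with u′=log(u), dv′=du.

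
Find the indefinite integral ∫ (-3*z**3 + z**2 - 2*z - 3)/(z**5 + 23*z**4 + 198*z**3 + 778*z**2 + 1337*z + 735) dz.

Factor the denominator: (z + 1)*(z + 3)*(z + 5)*(z + 7)**2.
Partial-fraction decomposition: -2165/(192*(z + 7)) - 363/(16*(z + 7)**2) + 407/(32*(z + 5)) - 93/(64*(z + 3)) + 1/(96*(z + 1)).
Integrate each term; A/(z−a) gives A·log|z−a|; A/(z−a)² gives −A/(z−a).

log(z + 1)/96 - 93*log(z + 3)/64 + 407*log(z + 5)/32 - 2165*log(z + 7)/192 + 363/(16*z + 112) + C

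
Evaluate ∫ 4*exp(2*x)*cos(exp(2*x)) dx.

Let u = exp(2*x), so du = (2*exp(2*x)) dx.
Rewriting, the integral becomes 2·∫ cos(u) du = 2·sin(u).
Substituting back, u = exp(2*x).

2*sin(exp(2*x)) + C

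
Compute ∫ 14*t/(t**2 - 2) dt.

Let u = t**2 - 2, so du = (2*t) dt.
Rewriting, the integral becomes 7·∫ 1/u du = 7·log(u).
Substituting back, u = t**2 - 2.

7*log(t**2 - 2) + C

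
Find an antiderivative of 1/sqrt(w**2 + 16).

log(w + sqrt(w**2 + 16)) + C

Substitute w = 4·tan(θ), so dw = 4·sec(θ)^2 dθ and the radical becomes sqrt(w**2 + 16) = 4·sec(θ) by the Pythagorean identity.
Integrate the resulting trig expression in θ, then back-substitute tan(θ) = w/4, sec(θ) = sqrt(w**2 + 16)/4 (absorbing any constant into C).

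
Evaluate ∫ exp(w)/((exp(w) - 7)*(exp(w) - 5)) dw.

log(exp(w) - 7)/2 - log(exp(w) - 5)/2 + C

Let u = e^w, du = e^w dw.
The integral becomes ∫ du/((u-7)(u-5)); decompose into partial fractions.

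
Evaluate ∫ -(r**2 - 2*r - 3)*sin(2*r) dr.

r**2*cos(2*r)/2 - r*sin(2*r)/2 - r*cos(2*r) + sin(2*r)/2 - 7*cos(2*r)/4 + C

Use integration by parts with u = r**2 - 2*r - 3, dv = -sin(2*r) dr, so v = cos(2*r)/2.
Apply parts 2 times (tabular method): alternate signs, differentiate u down to 0, integrate dv up.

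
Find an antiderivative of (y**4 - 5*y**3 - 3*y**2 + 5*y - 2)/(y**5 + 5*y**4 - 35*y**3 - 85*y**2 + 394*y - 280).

-47*log(y - 4)/297 + 2*log(y - 2)/9 - log(y - 1)/36 - 41*log(y + 5)/27 + 983*log(y + 7)/396 + C

Factor the denominator: (y - 4)*(y - 2)*(y - 1)*(y + 5)*(y + 7).
Partial-fraction decomposition: 983/(396*(y + 7)) - 41/(27*(y + 5)) - 1/(36*(y - 1)) + 2/(9*(y - 2)) - 47/(297*(y - 4)).
Integrate each term: A/(y−a) contributes A·log|y−a|.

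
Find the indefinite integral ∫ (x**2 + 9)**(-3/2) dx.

x/(9*sqrt(x**2 + 9)) + C

Substitute x = 3·tan(θ), so dx = 3·sec(θ)^2 dθ and the radical becomes sqrt(x**2 + 9) = 3·sec(θ) by the Pythagorean identity.
Integrate the resulting trig expression in θ, then back-substitute tan(θ) = x/3, sec(θ) = sqrt(x**2 + 9)/3 (absorbing any constant into C).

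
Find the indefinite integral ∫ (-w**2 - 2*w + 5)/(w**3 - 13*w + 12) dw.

-5*log(w - 3)/7 - log(w - 1)/5 - 3*log(w + 4)/35 + C

Factor the denominator: (w - 3)*(w - 1)*(w + 4).
Partial-fraction decomposition: -3/(35*(w + 4)) - 1/(5*(w - 1)) - 5/(7*(w - 3)).
Integrate each term: A/(w−a) contributes A·log|w−a|.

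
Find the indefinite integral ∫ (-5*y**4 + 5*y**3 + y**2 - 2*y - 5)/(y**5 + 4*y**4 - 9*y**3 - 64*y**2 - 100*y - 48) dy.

Factor the denominator: (y - 4)*(y + 1)*(y + 2)**2*(y + 3).
Partial-fraction decomposition: -265/(7*(y + 3)) + 389/(12*(y + 2)) - 39/(2*(y + 2)**2) + 6/(5*(y + 1)) - 319/(420*(y - 4)).
Integrate each term; A/(y−a) gives A·log|y−a|; A/(y−a)² gives −A/(y−a).

-319*log(y - 4)/420 + 6*log(y + 1)/5 + 389*log(y + 2)/12 - 265*log(y + 3)/7 + 39/(2*y + 4) + C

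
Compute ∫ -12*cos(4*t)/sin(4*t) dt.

Let u = sin(4*t), so du = (4*cos(4*t)) dt.
Rewriting, the integral becomes -3·∫ 1/u du = -3·log(u).
Substituting back, u = sin(4*t).

-3*log(sin(4*t)) + C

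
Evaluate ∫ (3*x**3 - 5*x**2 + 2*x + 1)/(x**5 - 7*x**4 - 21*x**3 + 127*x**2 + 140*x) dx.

Factor the denominator: x*(x - 7)*(x - 5)*(x + 1)*(x + 4).
Partial-fraction decomposition: -31/(132*(x + 4)) + 1/(16*(x + 1)) - 29/(60*(x - 5)) + 799/(1232*(x - 7)) + 1/(140*x).
Integrate each term: A/(x−a) contributes A·log|x−a|.

log(x)/140 + 799*log(x - 7)/1232 - 29*log(x - 5)/60 + log(x + 1)/16 - 31*log(x + 4)/132 + C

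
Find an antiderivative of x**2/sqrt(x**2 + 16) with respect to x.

x*sqrt(x**2 + 16)/2 - 8*log(x + sqrt(x**2 + 16)) + C

Substitute x = 4·tan(θ), so dx = 4·sec(θ)^2 dθ and the radical becomes sqrt(x**2 + 16) = 4·sec(θ) by the Pythagorean identity.
Integrate the resulting trig expression in θ, then back-substitute tan(θ) = x/4, sec(θ) = sqrt(x**2 + 16)/4 (absorbing any constant into C).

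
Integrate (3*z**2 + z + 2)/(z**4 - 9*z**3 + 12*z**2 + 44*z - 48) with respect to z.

29*log(z - 6)/20 - 3*log(z - 4)/2 + 2*log(z - 1)/15 - log(z + 2)/12 + C

Factor the denominator: (z - 6)*(z - 4)*(z - 1)*(z + 2).
Partial-fraction decomposition: -1/(12*(z + 2)) + 2/(15*(z - 1)) - 3/(2*(z - 4)) + 29/(20*(z - 6)).
Integrate each term: A/(z−a) contributes A·log|z−a|.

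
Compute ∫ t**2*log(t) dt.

Use integration by parts with u = log(t), dv = t**2 dt.
Then du = 1/t dt and v = t**3/3.

t**3*log(t)/3 - t**3/9 + C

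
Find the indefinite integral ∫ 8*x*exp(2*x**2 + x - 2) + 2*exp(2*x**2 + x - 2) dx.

2*exp(2*x**2 + x - 2) + C

Let u = 2*x**2 + x - 2, so du = (4*x + 1) dx.
Rewriting, the integral becomes 2·∫ e^u du = 2·e^u.
Substituting back, u = 2*x**2 + x - 2.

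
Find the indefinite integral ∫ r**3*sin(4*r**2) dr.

-r**2*cos(4*r**2)/8 + sin(4*r**2)/32 + C

Let u = r², du = 2r dr; rewrite as (1/2)∫ u^1·sin(4u) du.
Now integrate by parts 1 time.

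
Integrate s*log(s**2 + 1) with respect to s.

s**2*log(s**2 + 1)/2 - s**2/2 + log(s**2 + 1)/2 + C

Let u = s**2 + 1, so du = (2*s) ds.
The integral becomes (1/2)·∫ log(u) du; integrate by parts with u′=log(u), dv′=du.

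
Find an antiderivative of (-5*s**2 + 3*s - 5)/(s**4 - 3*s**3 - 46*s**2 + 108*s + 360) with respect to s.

-167*log(s - 6)/96 + 115*log(s - 5)/77 - 31*log(s + 2)/224 + 203*log(s + 6)/528 + C

Factor the denominator: (s - 6)*(s - 5)*(s + 2)*(s + 6).
Partial-fraction decomposition: 203/(528*(s + 6)) - 31/(224*(s + 2)) + 115/(77*(s - 5)) - 167/(96*(s - 6)).
Integrate each term: A/(s−a) contributes A·log|s−a|.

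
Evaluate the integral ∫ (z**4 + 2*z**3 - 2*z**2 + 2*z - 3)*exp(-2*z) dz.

(-z**4 - 4*z**3 - 4*z**2 - 6*z)*exp(-2*z)/2 + C

Use integration by parts with u = z**4 + 2*z**3 - 2*z**2 + 2*z - 3, dv = exp(-2*z) dz, so v = -exp(-2*z)/2.
Apply parts 4 times (tabular method): alternate signs, differentiate u down to 0, integrate dv up.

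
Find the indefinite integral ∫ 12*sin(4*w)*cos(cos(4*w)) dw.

Let u = cos(4*w), so du = (-4*sin(4*w)) dw.
Rewriting, the integral becomes -3·∫ cos(u) du = -3·sin(u).
Substituting back, u = cos(4*w).

-3*sin(cos(4*w)) + C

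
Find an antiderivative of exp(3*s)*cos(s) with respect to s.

Let I denote the integral. Integrate by parts with u = cos(s), dv = exp(3*s) ds, so v = exp(3*s)/3: I = exp(3*s)*cos(s)/3 + (1/3)·∫ exp(3*s)*sin(s) ds.
Apply parts again with u = sin(s), dv = exp(3*s) ds: ∫ exp(3*s)*sin(s) ds = exp(3*s)*sin(s)/3 − (1/3)·I. Substituting back brings back I: I = exp(3*s)*sin(s)/9 + exp(3*s)*cos(s)/3 − (1/9)·I.
Solving for I: (1 + 1/9)·I equals the remaining terms, so I = (9/10)·(exp(3*s)*sin(s)/9 + exp(3*s)*cos(s)/3).

exp(3*s)*sin(s)/10 + 3*exp(3*s)*cos(s)/10 + C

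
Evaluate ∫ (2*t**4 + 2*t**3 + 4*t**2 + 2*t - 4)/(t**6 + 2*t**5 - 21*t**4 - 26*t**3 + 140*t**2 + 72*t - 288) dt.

Factor the denominator: (t - 3)*(t - 2)**2*(t + 2)*(t + 3)*(t + 4).
Partial-fraction decomposition: -109/(126*(t + 4)) + 67/(75*(t + 3)) - 3/(20*(t + 2)) - 979/(900*(t - 2)) - 8/(15*(t - 2)**2) + 127/(105*(t - 3)).
Integrate each term; A/(t−a) gives A·log|t−a|; A/(t−a)² gives −A/(t−a).

127*log(t - 3)/105 - 979*log(t - 2)/900 - 3*log(t + 2)/20 + 67*log(t + 3)/75 - 109*log(t + 4)/126 + 8/(15*t - 30) + C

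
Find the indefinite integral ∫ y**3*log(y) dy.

y**4*log(y)/4 - y**4/16 + C

Use integration by parts with u = log(y), dv = y**3 dy.
Then du = 1/y dy and v = y**4/4.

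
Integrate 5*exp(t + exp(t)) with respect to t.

5*exp(exp(t)) + C

Let u = exp(t), so du = (exp(t)) dt.
Rewriting, the integral becomes 5·∫ e^u du = 5·e^u.
Substituting back, u = exp(t).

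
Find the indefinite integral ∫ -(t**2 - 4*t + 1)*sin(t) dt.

t**2*cos(t) - 2*t*sin(t) - 4*t*cos(t) + 4*sin(t) - cos(t) + C

Use integration by parts with u = t**2 - 4*t + 1, dv = -sin(t) dt, so v = cos(t).
Apply parts 2 times (tabular method): alternate signs, differentiate u down to 0, integrate dv up.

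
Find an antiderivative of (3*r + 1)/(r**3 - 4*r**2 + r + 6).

5*log(r - 3)/2 - 7*log(r - 2)/3 - log(r + 1)/6 + C

Factor the denominator: (r - 3)*(r - 2)*(r + 1).
Partial-fraction decomposition: -1/(6*(r + 1)) - 7/(3*(r - 2)) + 5/(2*(r - 3)).
Integrate each term: A/(r−a) contributes A·log|r−a|.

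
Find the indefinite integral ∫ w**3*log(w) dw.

w**4*log(w)/4 - w**4/16 + C

Use integration by parts with u = log(w), dv = w**3 dw.
Then du = 1/w dw and v = w**4/4.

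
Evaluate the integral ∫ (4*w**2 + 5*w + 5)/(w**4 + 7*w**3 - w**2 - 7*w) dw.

-5*log(w)/7 + 7*log(w - 1)/8 + log(w + 1)/3 - 83*log(w + 7)/168 + C

Factor the denominator: w*(w - 1)*(w + 1)*(w + 7).
Partial-fraction decomposition: -83/(168*(w + 7)) + 1/(3*(w + 1)) + 7/(8*(w - 1)) - 5/(7*w).
Integrate each term: A/(w−a) contributes A·log|w−a|.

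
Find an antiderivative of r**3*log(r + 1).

Use integration by parts with u = log(r + 1), dv = r**3 dr.
Then du = 1/(r + 1) dr and v = r**4/4.

r**4*log(r + 1)/4 - r**4/16 + r**3/12 - r**2/8 + r/4 - log(r + 1)/4 + C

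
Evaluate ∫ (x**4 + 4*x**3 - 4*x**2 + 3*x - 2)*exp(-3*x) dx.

Use integration by parts with u = x**4 + 4*x**3 - 4*x**2 + 3*x - 2, dv = exp(-3*x) dx, so v = -exp(-3*x)/3.
Apply parts 4 times (tabular method): alternate signs, differentiate u down to 0, integrate dv up.

(-27*x**4 - 144*x**3 - 36*x**2 - 105*x + 19)*exp(-3*x)/81 + C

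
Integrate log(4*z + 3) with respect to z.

Use integration by parts with u = log(4*z + 3), dv = dz.
Then du = 4/(4*z + 3) dz and v = z.

z*log(4*z + 3) - z + 3*log(4*z + 3)/4 + C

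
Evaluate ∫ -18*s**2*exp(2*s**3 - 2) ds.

Let u = 2*s**3 - 2, so du = (6*s**2) ds.
Rewriting, the integral becomes -3·∫ e^u du = -3·e^u.
Substituting back, u = 2*s**3 - 2.

-3*exp(2*s**3 - 2) + C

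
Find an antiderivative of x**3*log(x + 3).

Use integration by parts with u = log(x + 3), dv = x**3 dx.
Then du = 1/(x + 3) dx and v = x**4/4.

x**4*log(x + 3)/4 - x**4/16 + x**3/4 - 9*x**2/8 + 27*x/4 - 81*log(x + 3)/4 + C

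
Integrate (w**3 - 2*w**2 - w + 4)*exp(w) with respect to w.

Use integration by parts with u = w**3 - 2*w**2 - w + 4, dv = exp(w) dw, so v = exp(w).
Apply parts 3 times (tabular method): alternate signs, differentiate u down to 0, integrate dv up.

(w**3 - 5*w**2 + 9*w - 5)*exp(w) + C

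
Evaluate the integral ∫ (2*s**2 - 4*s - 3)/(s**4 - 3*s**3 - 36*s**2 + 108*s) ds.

Factor the denominator: s*(s - 6)*(s - 3)*(s + 6).
Partial-fraction decomposition: -31/(216*(s + 6)) - 1/(27*(s - 3)) + 5/(24*(s - 6)) - 1/(36*s).
Integrate each term: A/(s−a) contributes A·log|s−a|.

-log(s)/36 + 5*log(s - 6)/24 - log(s - 3)/27 - 31*log(s + 6)/216 + C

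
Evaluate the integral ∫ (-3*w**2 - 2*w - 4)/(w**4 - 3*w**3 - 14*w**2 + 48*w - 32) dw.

Factor the denominator: (w - 4)*(w - 2)*(w - 1)*(w + 4).
Partial-fraction decomposition: 11/(60*(w + 4)) - 3/(5*(w - 1)) + 5/(3*(w - 2)) - 5/(4*(w - 4)).
Integrate each term: A/(w−a) contributes A·log|w−a|.

-5*log(w - 4)/4 + 5*log(w - 2)/3 - 3*log(w - 1)/5 + 11*log(w + 4)/60 + C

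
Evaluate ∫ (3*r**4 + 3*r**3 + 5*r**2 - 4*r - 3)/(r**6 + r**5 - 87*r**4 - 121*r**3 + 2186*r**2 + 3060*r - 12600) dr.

Factor the denominator: (r - 7)*(r - 6)*(r - 2)*(r + 5)**2*(r + 6).
Partial-fraction decomposition: -1147/(416*(r + 6)) + 1132049/(426888*(r + 5)) - 821/(462*(r + 5)**2) + 81/(7840*(r - 2)) - 1563/(1936*(r - 6)) + 4223/(4680*(r - 7)).
Integrate each term; A/(r−a) gives A·log|r−a|; A/(r−a)² gives −A/(r−a).

4223*log(r - 7)/4680 - 1563*log(r - 6)/1936 + 81*log(r - 2)/7840 + 1132049*log(r + 5)/426888 - 1147*log(r + 6)/416 + 821/(462*r + 2310) + C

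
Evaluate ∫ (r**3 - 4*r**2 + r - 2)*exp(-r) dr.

Use integration by parts with u = r**3 - 4*r**2 + r - 2, dv = exp(-r) dr, so v = -exp(-r).
Apply parts 3 times (tabular method): alternate signs, differentiate u down to 0, integrate dv up.

(-r**3 + r**2 + r + 3)*exp(-r) + C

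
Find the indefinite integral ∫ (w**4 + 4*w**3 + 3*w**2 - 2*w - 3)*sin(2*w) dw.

Use integration by parts with u = w**4 + 4*w**3 + 3*w**2 - 2*w - 3, dv = sin(2*w) dw, so v = -cos(2*w)/2.
Apply parts 4 times (tabular method): alternate signs, differentiate u down to 0, integrate dv up.

-w**4*cos(2*w)/2 + w**3*sin(2*w) - 2*w**3*cos(2*w) + 3*w**2*sin(2*w) + 4*w*cos(2*w) - 2*sin(2*w) + 3*cos(2*w)/2 + C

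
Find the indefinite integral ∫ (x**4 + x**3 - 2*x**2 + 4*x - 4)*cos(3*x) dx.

Use integration by parts with u = x**4 + x**3 - 2*x**2 + 4*x - 4, dv = cos(3*x) dx, so v = sin(3*x)/3.
Apply parts 4 times (tabular method): alternate signs, differentiate u down to 0, integrate dv up.

x**4*sin(3*x)/3 + x**3*sin(3*x)/3 + 4*x**3*cos(3*x)/9 - 10*x**2*sin(3*x)/9 + x**2*cos(3*x)/3 + 10*x*sin(3*x)/9 - 20*x*cos(3*x)/27 - 88*sin(3*x)/81 + 10*cos(3*x)/27 + C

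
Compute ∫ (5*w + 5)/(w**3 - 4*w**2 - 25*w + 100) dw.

Factor the denominator: (w - 5)*(w - 4)*(w + 5).
Partial-fraction decomposition: -2/(9*(w + 5)) - 25/(9*(w - 4)) + 3/(w - 5).
Integrate each term: A/(w−a) contributes A·log|w−a|.

3*log(w - 5) - 25*log(w - 4)/9 - 2*log(w + 5)/9 + C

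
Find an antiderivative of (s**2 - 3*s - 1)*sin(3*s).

-s**2*cos(3*s)/3 + 2*s*sin(3*s)/9 + s*cos(3*s) - sin(3*s)/3 + 11*cos(3*s)/27 + C

Use integration by parts with u = s**2 - 3*s - 1, dv = sin(3*s) ds, so v = -cos(3*s)/3.
Apply parts 2 times (tabular method): alternate signs, differentiate u down to 0, integrate dv up.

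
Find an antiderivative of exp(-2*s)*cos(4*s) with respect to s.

exp(-2*s)*sin(4*s)/5 - exp(-2*s)*cos(4*s)/10 + C

Let I denote the integral. Integrate by parts with u = cos(4*s), dv = exp(-2*s) ds, so v = -exp(-2*s)/2: I = -exp(-2*s)*cos(4*s)/2 − 2·∫ exp(-2*s)*sin(4*s) ds.
Apply parts again with u = sin(4*s), dv = exp(-2*s) ds: ∫ exp(-2*s)*sin(4*s) ds = -exp(-2*s)*sin(4*s)/2 + 2·I. Substituting back brings back I: I = exp(-2*s)*sin(4*s) - exp(-2*s)*cos(4*s)/2 − 4·I.
Solving for I: (1 + 4)·I equals the remaining terms, so I = (1/5)·(exp(-2*s)*sin(4*s) - exp(-2*s)*cos(4*s)/2).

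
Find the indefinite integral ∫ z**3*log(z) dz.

z**4*log(z)/4 - z**4/16 + C

Use integration by parts with u = log(z), dv = z**3 dz.
Then du = 1/z dz and v = z**4/4.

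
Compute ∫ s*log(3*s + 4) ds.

Use integration by parts with u = log(3*s + 4), dv = s ds.
Then du = 3/(3*s + 4) ds and v = s**2/2.

s**2*log(3*s + 4)/2 - s**2/4 + 2*s/3 - 8*log(3*s + 4)/9 + C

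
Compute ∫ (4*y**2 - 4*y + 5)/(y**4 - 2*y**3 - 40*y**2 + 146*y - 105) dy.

Factor the denominator: (y - 5)*(y - 3)*(y - 1)*(y + 7).
Partial-fraction decomposition: -229/(960*(y + 7)) + 5/(64*(y - 1)) - 29/(40*(y - 3)) + 85/(96*(y - 5)).
Integrate each term: A/(y−a) contributes A·log|y−a|.

85*log(y - 5)/96 - 29*log(y - 3)/40 + 5*log(y - 1)/64 - 229*log(y + 7)/960 + C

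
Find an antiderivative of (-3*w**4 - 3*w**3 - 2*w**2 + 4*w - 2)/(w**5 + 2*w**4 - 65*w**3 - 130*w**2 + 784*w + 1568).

Factor the denominator: (w - 7)*(w - 4)*(w + 2)*(w + 4)*(w + 7).
Partial-fraction decomposition: -3151/(1155*(w + 7)) + 313/(264*(w + 4)) - 7/(90*(w + 2)) + 163/(264*(w - 4)) - 1384/(693*(w - 7)).
Integrate each term: A/(w−a) contributes A·log|w−a|.

-1384*log(w - 7)/693 + 163*log(w - 4)/264 - 7*log(w + 2)/90 + 313*log(w + 4)/264 - 3151*log(w + 7)/1155 + C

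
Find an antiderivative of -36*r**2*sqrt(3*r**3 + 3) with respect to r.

-8*(3*r**3 + 3)**(3/2)/3 + C

Let u = 3*r**3 + 3, so du = (9*r**2) dr.
Rewriting, the integral becomes -4·∫ √u du = -4·(2/3)u^(3/2).
Substituting back, u = 3*r**3 + 3.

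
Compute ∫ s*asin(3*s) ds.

Use integration by parts with u = arcsin(3*s), dv = s ds.
Then du = 3/sqrt(-9*s**2 + 1) ds.

s**2*asin(3*s)/2 + s*sqrt(-9*s**2 + 1)/12 - asin(3*s)/36 + C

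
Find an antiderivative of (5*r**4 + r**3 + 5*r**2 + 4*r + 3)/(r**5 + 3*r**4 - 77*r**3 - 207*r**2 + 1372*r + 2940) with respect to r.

Factor the denominator: (r - 7)*(r - 5)*(r + 2)*(r + 6)*(r + 7).
Partial-fraction decomposition: 5941/(420*(r + 7)) - 6423/(572*(r + 6)) + 29/(420*(r + 2)) - 1699/(924*(r - 5)) + 1052/(273*(r - 7)).
Integrate each term: A/(r−a) contributes A·log|r−a|.

1052*log(r - 7)/273 - 1699*log(r - 5)/924 + 29*log(r + 2)/420 - 6423*log(r + 6)/572 + 5941*log(r + 7)/420 + C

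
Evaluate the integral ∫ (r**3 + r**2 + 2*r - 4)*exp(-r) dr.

(-r**3 - 4*r**2 - 10*r - 6)*exp(-r) + C

Use integration by parts with u = r**3 + r**2 + 2*r - 4, dv = exp(-r) dr, so v = -exp(-r).
Apply parts 3 times (tabular method): alternate signs, differentiate u down to 0, integrate dv up.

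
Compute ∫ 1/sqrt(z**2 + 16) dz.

log(z + sqrt(z**2 + 16)) + C

Substitute z = 4·tan(θ), so dz = 4·sec(θ)^2 dθ and the radical becomes sqrt(z**2 + 16) = 4·sec(θ) by the Pythagorean identity.
Integrate the resulting trig expression in θ, then back-substitute tan(θ) = z/4, sec(θ) = sqrt(z**2 + 16)/4 (absorbing any constant into C).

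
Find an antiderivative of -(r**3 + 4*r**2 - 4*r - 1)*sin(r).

Use integration by parts with u = r**3 + 4*r**2 - 4*r - 1, dv = -sin(r) dr, so v = cos(r).
Apply parts 3 times (tabular method): alternate signs, differentiate u down to 0, integrate dv up.

r**3*cos(r) - 3*r**2*sin(r) + 4*r**2*cos(r) - 8*r*sin(r) - 10*r*cos(r) + 10*sin(r) - 9*cos(r) + C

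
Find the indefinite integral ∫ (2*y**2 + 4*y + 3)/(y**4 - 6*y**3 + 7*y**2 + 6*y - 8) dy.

Factor the denominator: (y - 4)*(y - 2)*(y - 1)*(y + 1).
Partial-fraction decomposition: -1/(30*(y + 1)) + 3/(2*(y - 1)) - 19/(6*(y - 2)) + 17/(10*(y - 4)).
Integrate each term: A/(y−a) contributes A·log|y−a|.

17*log(y - 4)/10 - 19*log(y - 2)/6 + 3*log(y - 1)/2 - log(y + 1)/30 + C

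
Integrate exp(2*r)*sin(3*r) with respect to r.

2*exp(2*r)*sin(3*r)/13 - 3*exp(2*r)*cos(3*r)/13 + C

Let I denote the integral. Integrate by parts with u = sin(3*r), dv = exp(2*r) dr, so v = exp(2*r)/2: I = exp(2*r)*sin(3*r)/2 − (3/2)·∫ exp(2*r)*cos(3*r) dr.
Apply parts again with u = cos(3*r), dv = exp(2*r) dr: ∫ exp(2*r)*cos(3*r) dr = exp(2*r)*cos(3*r)/2 + (3/2)·I. Substituting back brings back I: I = exp(2*r)*sin(3*r)/2 - 3*exp(2*r)*cos(3*r)/4 − (9/4)·I.
Solving for I: (1 + 9/4)·I equals the remaining terms, so I = (4/13)·(exp(2*r)*sin(3*r)/2 - 3*exp(2*r)*cos(3*r)/4).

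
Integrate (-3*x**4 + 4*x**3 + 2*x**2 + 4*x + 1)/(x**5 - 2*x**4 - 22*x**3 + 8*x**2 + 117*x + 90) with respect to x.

-163*log(x - 5)/84 + 13*log(x - 3)/30 - log(x + 1)/6 + 79*log(x + 2)/35 - 43*log(x + 3)/12 + C

Factor the denominator: (x - 5)*(x - 3)*(x + 1)*(x + 2)*(x + 3).
Partial-fraction decomposition: -43/(12*(x + 3)) + 79/(35*(x + 2)) - 1/(6*(x + 1)) + 13/(30*(x - 3)) - 163/(84*(x - 5)).
Integrate each term: A/(x−a) contributes A·log|x−a|.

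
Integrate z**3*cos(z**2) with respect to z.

z**2*sin(z**2)/2 + cos(z**2)/2 + C

Let u = z², du = 2z dz; rewrite as (1/2)∫ u^1·cos(1u) du.
Now integrate by parts 1 time.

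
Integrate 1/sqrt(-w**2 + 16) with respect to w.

Substitute w = 4·sin(θ), so dw = 4·cos(θ) dθ and the radical becomes sqrt(-w**2 + 16) = 4·cos(θ) by the Pythagorean identity.
Integrate the resulting trig expression in θ, then back-substitute θ = asin(w/4), sin(θ) = w/4, cos(θ) = sqrt(-w**2 + 16)/4 (absorbing any constant into C).

asin(w/4) + C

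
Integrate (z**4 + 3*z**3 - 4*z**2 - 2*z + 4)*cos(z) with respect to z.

Use integration by parts with u = z**4 + 3*z**3 - 4*z**2 - 2*z + 4, dv = cos(z) dz, so v = sin(z).
Apply parts 4 times (tabular method): alternate signs, differentiate u down to 0, integrate dv up.

z**4*sin(z) + 3*z**3*sin(z) + 4*z**3*cos(z) - 16*z**2*sin(z) + 9*z**2*cos(z) - 20*z*sin(z) - 32*z*cos(z) + 36*sin(z) - 20*cos(z) + C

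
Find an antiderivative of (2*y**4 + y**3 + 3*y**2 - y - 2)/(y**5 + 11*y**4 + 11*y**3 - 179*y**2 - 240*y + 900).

Factor the denominator: (y - 3)*(y - 2)*(y + 5)**2*(y + 6).
Partial-fraction decomposition: 311/(9*(y + 6)) - 102859/(3136*(y + 5)) + 1203/(56*(y + 5)**2) - 6/(49*(y - 2)) + 211/(576*(y - 3)).
Integrate each term; A/(y−a) gives A·log|y−a|; A/(y−a)² gives −A/(y−a).

211*log(y - 3)/576 - 6*log(y - 2)/49 - 102859*log(y + 5)/3136 + 311*log(y + 6)/9 - 1203/(56*y + 280) + C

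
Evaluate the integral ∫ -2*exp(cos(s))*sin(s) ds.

Let u = cos(s), so du = (-sin(s)) ds.
Rewriting, the integral becomes 2·∫ e^u du = 2·e^u.
Substituting back, u = cos(s).

2*exp(cos(s)) + C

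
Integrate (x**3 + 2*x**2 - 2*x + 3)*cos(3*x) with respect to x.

Use integration by parts with u = x**3 + 2*x**2 - 2*x + 3, dv = cos(3*x) dx, so v = sin(3*x)/3.
Apply parts 3 times (tabular method): alternate signs, differentiate u down to 0, integrate dv up.

x**3*sin(3*x)/3 + 2*x**2*sin(3*x)/3 + x**2*cos(3*x)/3 - 8*x*sin(3*x)/9 + 4*x*cos(3*x)/9 + 23*sin(3*x)/27 - 8*cos(3*x)/27 + C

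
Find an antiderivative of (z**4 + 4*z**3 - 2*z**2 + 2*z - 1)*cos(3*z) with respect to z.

z**4*sin(3*z)/3 + 4*z**3*sin(3*z)/3 + 4*z**3*cos(3*z)/9 - 10*z**2*sin(3*z)/9 + 4*z**2*cos(3*z)/3 - 2*z*sin(3*z)/9 - 20*z*cos(3*z)/27 - 7*sin(3*z)/81 - 2*cos(3*z)/27 + C

Use integration by parts with u = z**4 + 4*z**3 - 2*z**2 + 2*z - 1, dv = cos(3*z) dz, so v = sin(3*z)/3.
Apply parts 4 times (tabular method): alternate signs, differentiate u down to 0, integrate dv up.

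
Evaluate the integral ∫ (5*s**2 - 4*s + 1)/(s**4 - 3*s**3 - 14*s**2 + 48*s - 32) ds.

65*log(s - 4)/48 - 13*log(s - 2)/12 + 2*log(s - 1)/15 - 97*log(s + 4)/240 + C

Factor the denominator: (s - 4)*(s - 2)*(s - 1)*(s + 4).
Partial-fraction decomposition: -97/(240*(s + 4)) + 2/(15*(s - 1)) - 13/(12*(s - 2)) + 65/(48*(s - 4)).
Integrate each term: A/(s−a) contributes A·log|s−a|.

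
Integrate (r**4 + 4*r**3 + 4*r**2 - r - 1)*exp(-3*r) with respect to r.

(-27*r**4 - 144*r**3 - 252*r**2 - 141*r - 20)*exp(-3*r)/81 + C

Use integration by parts with u = r**4 + 4*r**3 + 4*r**2 - r - 1, dv = exp(-3*r) dr, so v = -exp(-3*r)/3.
Apply parts 4 times (tabular method): alternate signs, differentiate u down to 0, integrate dv up.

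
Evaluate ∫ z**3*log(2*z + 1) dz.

Use integration by parts with u = log(2*z + 1), dv = z**3 dz.
Then du = 2/(2*z + 1) dz and v = z**4/4.

z**4*log(2*z + 1)/4 - z**4/16 + z**3/24 - z**2/32 + z/32 - log(2*z + 1)/64 + C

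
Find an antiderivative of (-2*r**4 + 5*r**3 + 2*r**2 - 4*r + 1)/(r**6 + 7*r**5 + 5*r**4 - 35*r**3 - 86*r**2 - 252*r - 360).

Factor the denominator: (r - 3)*(r + 2)*(r + 3)*(r + 5)*(r**2 + 4).
Partial-fraction decomposition: -3*(43*r - 302)/(3016*(r**2 + 4)) + 451/(348*(r + 5)) - 133/(78*(r + 3)) + 11/(24*(r + 2)) - 1/(156*(r - 3)).
Integrate each term; A/(r−a) gives A·log|r−a|; the (Br+D)/(r²+p²) term gives a log and an atan.

-log(r - 3)/156 + 11*log(r + 2)/24 - 133*log(r + 3)/78 + 451*log(r + 5)/348 - 129*log(r**2 + 4)/6032 + 453*atan(r/2)/3016 + C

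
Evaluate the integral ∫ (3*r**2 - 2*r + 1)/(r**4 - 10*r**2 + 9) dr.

Factor the denominator: (r - 3)*(r - 1)*(r + 1)*(r + 3).
Partial-fraction decomposition: -17/(24*(r + 3)) + 3/(8*(r + 1)) - 1/(8*(r - 1)) + 11/(24*(r - 3)).
Integrate each term: A/(r−a) contributes A·log|r−a|.

11*log(r - 3)/24 - log(r - 1)/8 + 3*log(r + 1)/8 - 17*log(r + 3)/24 + C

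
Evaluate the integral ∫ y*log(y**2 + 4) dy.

Let u = y**2 + 4, so du = (2*y) dy.
The integral becomes (1/2)·∫ log(u) du; integrate by parts with u′=log(u), dv′=du.

y**2*log(y**2 + 4)/2 - y**2/2 + 2*log(y**2 + 4) + C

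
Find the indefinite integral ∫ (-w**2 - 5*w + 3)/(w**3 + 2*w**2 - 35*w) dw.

-3*log(w)/35 - 47*log(w - 5)/60 - 11*log(w + 7)/84 + C

Factor the denominator: w*(w - 5)*(w + 7).
Partial-fraction decomposition: -11/(84*(w + 7)) - 47/(60*(w - 5)) - 3/(35*w).
Integrate each term: A/(w−a) contributes A·log|w−a|.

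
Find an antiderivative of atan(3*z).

z*atan(3*z) - log(9*z**2 + 1)/6 + C

Use integration by parts with u = arctan(3*z), dv = dz.
Then du = 3/(9*z**2 + 1) dz.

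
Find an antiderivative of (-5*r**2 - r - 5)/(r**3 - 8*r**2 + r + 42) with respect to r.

Factor the denominator: (r - 7)*(r - 3)*(r + 2).
Partial-fraction decomposition: -23/(45*(r + 2)) + 53/(20*(r - 3)) - 257/(36*(r - 7)).
Integrate each term: A/(r−a) contributes A·log|r−a|.

-257*log(r - 7)/36 + 53*log(r - 3)/20 - 23*log(r + 2)/45 + C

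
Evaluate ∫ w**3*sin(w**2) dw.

Let u = w², du = 2w dw; rewrite as (1/2)∫ u^1·sin(1u) du.
Now integrate by parts 1 time.

-w**2*cos(w**2)/2 + sin(w**2)/2 + C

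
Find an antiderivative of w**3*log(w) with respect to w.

Use integration by parts with u = log(w), dv = w**3 dw.
Then du = 1/w dw and v = w**4/4.

w**4*log(w)/4 - w**4/16 + C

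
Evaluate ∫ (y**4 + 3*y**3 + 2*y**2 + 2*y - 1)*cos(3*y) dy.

Use integration by parts with u = y**4 + 3*y**3 + 2*y**2 + 2*y - 1, dv = cos(3*y) dy, so v = sin(3*y)/3.
Apply parts 4 times (tabular method): alternate signs, differentiate u down to 0, integrate dv up.

y**4*sin(3*y)/3 + y**3*sin(3*y) + 4*y**3*cos(3*y)/9 + 2*y**2*sin(3*y)/9 + y**2*cos(3*y) + 4*y*cos(3*y)/27 - 31*sin(3*y)/81 + C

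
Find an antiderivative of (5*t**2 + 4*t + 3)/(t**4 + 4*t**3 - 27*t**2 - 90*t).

Factor the denominator: t*(t - 5)*(t + 3)*(t + 6).
Partial-fraction decomposition: -53/(66*(t + 6)) + 1/(2*(t + 3)) + 37/(110*(t - 5)) - 1/(30*t).
Integrate each term: A/(t−a) contributes A·log|t−a|.

-log(t)/30 + 37*log(t - 5)/110 + log(t + 3)/2 - 53*log(t + 6)/66 + C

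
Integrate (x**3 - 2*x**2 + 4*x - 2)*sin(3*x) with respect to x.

Use integration by parts with u = x**3 - 2*x**2 + 4*x - 2, dv = sin(3*x) dx, so v = -cos(3*x)/3.
Apply parts 3 times (tabular method): alternate signs, differentiate u down to 0, integrate dv up.

-x**3*cos(3*x)/3 + x**2*sin(3*x)/3 + 2*x**2*cos(3*x)/3 - 4*x*sin(3*x)/9 - 10*x*cos(3*x)/9 + 10*sin(3*x)/27 + 14*cos(3*x)/27 + C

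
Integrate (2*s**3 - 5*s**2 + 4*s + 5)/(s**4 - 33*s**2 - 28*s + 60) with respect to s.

Factor the denominator: (s - 6)*(s - 1)*(s + 2)*(s + 5).
Partial-fraction decomposition: 65/(33*(s + 5)) - 13/(24*(s + 2)) - 1/(15*(s - 1)) + 281/(440*(s - 6)).
Integrate each term: A/(s−a) contributes A·log|s−a|.

281*log(s - 6)/440 - log(s - 1)/15 - 13*log(s + 2)/24 + 65*log(s + 5)/33 + C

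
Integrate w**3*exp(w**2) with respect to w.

(w**2 - 1)*exp(w**2)/2 + C

Let u = w², du = 2w dw; rewrite as (1/2)∫ u^1·exp(1u) du.
Now integrate by parts 1 time.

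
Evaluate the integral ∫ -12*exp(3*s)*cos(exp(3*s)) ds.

-4*sin(exp(3*s)) + C

Let u = exp(3*s), so du = (3*exp(3*s)) ds.
Rewriting, the integral becomes -4·∫ cos(u) du = -4·sin(u).
Substituting back, u = exp(3*s).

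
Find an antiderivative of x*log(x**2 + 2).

x**2*log(x**2 + 2)/2 - x**2/2 + log(x**2 + 2) + C

Let u = x**2 + 2, so du = (2*x) dx.
The integral becomes (1/2)·∫ log(u) du; integrate by parts with u′=log(u), dv′=du.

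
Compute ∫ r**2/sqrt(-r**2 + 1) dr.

Substitute r = sin(θ), so dr = cos(θ) dθ and the radical becomes sqrt(-r**2 + 1) = cos(θ) by the Pythagorean identity.
Integrate the resulting trig expression in θ, then back-substitute θ = asin(r), sin(θ) = r, cos(θ) = sqrt(-r**2 + 1) (absorbing any constant into C).

-r*sqrt(-r**2 + 1)/2 + asin(r)/2 + C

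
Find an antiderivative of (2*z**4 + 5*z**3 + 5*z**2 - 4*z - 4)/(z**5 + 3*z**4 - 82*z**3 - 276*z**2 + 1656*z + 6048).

6730*log(z - 7)/1859 - 239*log(z - 6)/90 + 71*log(z + 4)/110 + 593*log(z + 6)/1521 + 214/(39*z + 234) + C

Factor the denominator: (z - 7)*(z - 6)*(z + 4)*(z + 6)**2.
Partial-fraction decomposition: 593/(1521*(z + 6)) - 214/(39*(z + 6)**2) + 71/(110*(z + 4)) - 239/(90*(z - 6)) + 6730/(1859*(z - 7)).
Integrate each term; A/(z−a) gives A·log|z−a|; A/(z−a)² gives −A/(z−a).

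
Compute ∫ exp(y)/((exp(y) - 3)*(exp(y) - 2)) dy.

log(exp(y) - 3) - log(exp(y) - 2) + C

Let u = e^y, du = e^y dy.
The integral becomes ∫ du/((u-3)(u-2)); decompose into partial fractions.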